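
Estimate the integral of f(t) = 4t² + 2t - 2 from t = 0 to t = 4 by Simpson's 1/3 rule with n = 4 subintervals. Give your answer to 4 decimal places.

93.3333

h = (4 − 0)/4 = 1.
Nodes t₀,…,t₄ = 0, 1, 2, 3, 4.
f(t) = 4t² + 2t - 2: f₀=-2, f₁=4, f₂=18, f₃=40, f₄=70.
(h/3)·[f₀ + 4f₁ + 2f₂ + 4f₃ + f₄] = 0.333333·(280) = 93.3333.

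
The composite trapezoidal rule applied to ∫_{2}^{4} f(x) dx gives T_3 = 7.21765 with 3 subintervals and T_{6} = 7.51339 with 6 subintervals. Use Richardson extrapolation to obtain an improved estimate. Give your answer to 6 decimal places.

R = (4·T_{6} − T_3) / 3 = (4·7.51339 − 7.21765)/3 = (22.83591)/3 = 7.611970.

7.611970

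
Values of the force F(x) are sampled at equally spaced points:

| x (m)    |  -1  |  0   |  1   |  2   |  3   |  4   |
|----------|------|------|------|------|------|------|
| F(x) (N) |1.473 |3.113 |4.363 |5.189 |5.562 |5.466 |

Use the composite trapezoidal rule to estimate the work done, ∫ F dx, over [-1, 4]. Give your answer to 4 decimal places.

h = 1, n = 5.
(h/2)·[y₀ + 2y₁ + 2y₂ + 2y₃ + 2y₄ + y₅] = 0.5·(43.393) = 21.6965.

21.6965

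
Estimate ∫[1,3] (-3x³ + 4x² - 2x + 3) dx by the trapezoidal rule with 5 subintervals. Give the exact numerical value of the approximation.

h = (3 − 1)/5 = 0.4.
Nodes x₀,…,x₅ = 1, 1.4, 1.8, 2.2, 2.6, 3.
f(x) = -3x³ + 4x² - 2x + 3: f₀=2, f₁=-0.192, f₂=-5.136, f₃=-13.984, f₄=-27.888, f₅=-48.
(h/2)·[f₀ + 2f₁ + 2f₂ + 2f₃ + 2f₄ + f₅] = 0.2·(-140.4) = -28.08.

-28.08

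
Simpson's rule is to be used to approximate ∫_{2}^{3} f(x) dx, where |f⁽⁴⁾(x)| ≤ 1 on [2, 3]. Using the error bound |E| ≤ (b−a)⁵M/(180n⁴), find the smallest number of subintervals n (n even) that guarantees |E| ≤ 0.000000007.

Need 1/(180n⁴) ≤ 0.000000007.
n⁴ ≥ 1/(180·0.000000007) = 793651 ⇒ n ≥ 29.8475, so the smallest even n is 30. (n must be even for Simpson's rule.)

30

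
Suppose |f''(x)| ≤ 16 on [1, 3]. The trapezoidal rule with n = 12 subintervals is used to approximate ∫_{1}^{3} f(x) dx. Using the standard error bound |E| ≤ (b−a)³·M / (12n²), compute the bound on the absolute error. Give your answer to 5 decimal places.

0.07407

|E| ≤ (2)³·16 / (12·12²) = 128/1728 = 0.07407.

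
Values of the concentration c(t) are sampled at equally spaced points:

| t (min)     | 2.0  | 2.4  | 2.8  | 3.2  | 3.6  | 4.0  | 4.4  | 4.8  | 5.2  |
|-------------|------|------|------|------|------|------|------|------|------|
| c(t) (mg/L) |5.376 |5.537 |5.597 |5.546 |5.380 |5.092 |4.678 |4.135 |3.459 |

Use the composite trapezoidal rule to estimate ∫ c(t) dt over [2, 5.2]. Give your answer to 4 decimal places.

16.1530

h = 0.4, n = 8.
(h/2)·[y₀ + 2y₁ + 2y₂ + 2y₃ + 2y₄ + 2y₅ + 2y₆ + 2y₇ + y₈] = 0.2·(80.765) = 16.1530.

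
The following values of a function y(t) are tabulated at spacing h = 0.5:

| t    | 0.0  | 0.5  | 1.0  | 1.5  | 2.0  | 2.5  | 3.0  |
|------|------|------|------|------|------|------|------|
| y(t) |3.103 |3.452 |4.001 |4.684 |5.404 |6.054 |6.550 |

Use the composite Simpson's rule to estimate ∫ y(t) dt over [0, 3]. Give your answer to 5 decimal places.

h = 0.5, n = 6.
(h/3)·[y₀ + 4y₁ + 2y₂ + 4y₃ + 2y₄ + 4y₅ + y₆] = 0.166667·(85.223) = 14.20383.

14.20383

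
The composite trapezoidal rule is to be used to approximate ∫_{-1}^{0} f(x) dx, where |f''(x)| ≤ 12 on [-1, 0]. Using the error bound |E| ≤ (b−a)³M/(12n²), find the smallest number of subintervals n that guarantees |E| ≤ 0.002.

23

Need 12/(12n²) ≤ 0.002.
n² ≥ 12/(12·0.002) = 500 ⇒ n ≥ 22.3607, so the smallest n is 23.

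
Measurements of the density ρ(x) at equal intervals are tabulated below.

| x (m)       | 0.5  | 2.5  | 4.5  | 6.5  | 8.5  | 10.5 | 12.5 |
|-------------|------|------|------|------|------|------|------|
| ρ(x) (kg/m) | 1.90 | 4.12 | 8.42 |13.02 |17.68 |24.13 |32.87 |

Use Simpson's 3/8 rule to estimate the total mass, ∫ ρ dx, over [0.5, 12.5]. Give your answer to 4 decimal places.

h = 2, n = 6.
(3h/8)·[y₀ + 3y₁ + 3y₂ + 2y₃ + 3y₄ + 3y₅ + y₆] = 0.75·(223.86) = 167.8950.

167.8950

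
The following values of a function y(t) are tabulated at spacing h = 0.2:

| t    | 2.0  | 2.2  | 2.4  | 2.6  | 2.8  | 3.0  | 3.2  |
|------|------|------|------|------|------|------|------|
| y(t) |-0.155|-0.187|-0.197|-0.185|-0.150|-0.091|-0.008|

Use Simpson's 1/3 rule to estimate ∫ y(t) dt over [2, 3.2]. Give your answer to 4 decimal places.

h = 0.2, n = 6.
(h/3)·[y₀ + 4y₁ + 2y₂ + 4y₃ + 2y₄ + 4y₅ + y₆] = 0.066667·(-2.709) = -0.1806.

-0.1806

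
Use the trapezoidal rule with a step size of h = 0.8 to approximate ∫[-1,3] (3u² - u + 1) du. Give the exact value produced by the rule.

h = (3 − (-1))/5 = 0.8.
Nodes u₀,…,u₅ = -1, -0.2, 0.6, 1.4, 2.2, 3.
f(u) = 3u² - u + 1: f₀=5, f₁=1.32, f₂=1.48, f₃=5.48, f₄=13.32, f₅=25.
(h/2)·[f₀ + 2f₁ + 2f₂ + 2f₃ + 2f₄ + f₅] = 0.4·(73.2) = 29.28.

29.28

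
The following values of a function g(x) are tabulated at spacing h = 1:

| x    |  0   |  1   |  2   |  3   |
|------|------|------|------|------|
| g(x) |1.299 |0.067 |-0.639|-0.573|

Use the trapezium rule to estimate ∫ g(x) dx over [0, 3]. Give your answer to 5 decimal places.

h = 1, n = 3.
(h/2)·[y₀ + 2y₁ + 2y₂ + y₃] = 0.5·(-0.418) = -0.20900.

-0.20900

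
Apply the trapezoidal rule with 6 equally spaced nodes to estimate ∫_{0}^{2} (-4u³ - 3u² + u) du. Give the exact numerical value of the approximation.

h = (2 − 0)/5 = 0.4.
Nodes u₀,…,u₅ = 0, 0.4, 0.8, 1.2, 1.6, 2.
f(u) = -4u³ - 3u² + u: f₀=0, f₁=-0.336, f₂=-3.168, f₃=-10.032, f₄=-22.464, f₅=-42.
(h/2)·[f₀ + 2f₁ + 2f₂ + 2f₃ + 2f₄ + f₅] = 0.2·(-114) = -22.8.

-22.8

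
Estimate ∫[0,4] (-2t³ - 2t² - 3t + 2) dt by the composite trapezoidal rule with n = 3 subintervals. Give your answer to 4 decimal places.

h = (4 − 0)/3 = 1.333333.
Nodes t₀,…,t₃ = 0, 1.333333, 2.666667, 4.
f(t) = -2t³ - 2t² - 3t + 2: f₀=2, f₁=-10.296296, f₂=-58.148148, f₃=-170.
(h/2)·[f₀ + 2f₁ + 2f₂ + f₃] = 0.666667·(-304.888889) = -203.2593.

-203.2593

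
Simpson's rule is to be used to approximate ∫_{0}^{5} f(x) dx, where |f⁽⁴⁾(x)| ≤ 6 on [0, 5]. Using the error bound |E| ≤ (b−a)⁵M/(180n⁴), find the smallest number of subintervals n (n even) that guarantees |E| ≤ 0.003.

Need 18750/(180n⁴) ≤ 0.003.
n⁴ ≥ 18750/(180·0.003) = 34722.2 ⇒ n ≥ 13.6506, so the smallest even n is 14. (n must be even for Simpson's rule.)

14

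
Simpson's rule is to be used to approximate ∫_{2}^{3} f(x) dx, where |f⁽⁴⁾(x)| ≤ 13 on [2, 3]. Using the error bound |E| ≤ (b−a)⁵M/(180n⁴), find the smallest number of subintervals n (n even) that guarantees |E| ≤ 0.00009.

6

Need 13/(180n⁴) ≤ 0.00009.
n⁴ ≥ 13/(180·0.00009) = 802.469 ⇒ n ≥ 5.3224, so the smallest even n is 6. (n must be even for Simpson's rule.)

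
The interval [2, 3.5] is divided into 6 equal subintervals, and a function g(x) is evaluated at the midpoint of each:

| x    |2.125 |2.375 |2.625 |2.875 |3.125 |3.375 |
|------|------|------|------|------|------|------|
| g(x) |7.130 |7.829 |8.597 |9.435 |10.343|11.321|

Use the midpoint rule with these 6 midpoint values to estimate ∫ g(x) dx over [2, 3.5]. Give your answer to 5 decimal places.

13.66375

h = 0.25, n = 6.
h·[y(m₁) + y(m₂) + y(m₃) + y(m₄) + y(m₅) + y(m₆)] = 0.25·(54.655) = 13.66375.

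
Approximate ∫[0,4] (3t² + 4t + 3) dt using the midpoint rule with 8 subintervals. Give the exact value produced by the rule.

h = (4 − 0)/8 = 0.5.
Midpoints m₁,…,m₈ = 0.25, 0.75, 1.25, 1.75, 2.25, 2.75, 3.25, 3.75.
f(m₁)=4.1875, f(m₂)=7.6875, f(m₃)=12.6875, f(m₄)=19.1875, f(m₅)=27.1875, f(m₆)=36.6875, f(m₇)=47.6875, f(m₈)=60.1875.
h·[f(m₁) + f(m₂) + f(m₃) + f(m₄) + f(m₅) + f(m₆) + f(m₇) + f(m₈)] = 0.5·(215.5) = 107.75.

107.75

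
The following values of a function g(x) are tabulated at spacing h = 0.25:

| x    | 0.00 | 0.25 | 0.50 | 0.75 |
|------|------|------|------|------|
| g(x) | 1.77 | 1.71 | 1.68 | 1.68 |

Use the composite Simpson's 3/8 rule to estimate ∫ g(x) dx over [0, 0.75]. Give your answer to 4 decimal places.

h = 0.25, n = 3.
(3h/8)·[y₀ + 3y₁ + 3y₂ + y₃] = 0.09375·(13.62) = 1.2769.

1.2769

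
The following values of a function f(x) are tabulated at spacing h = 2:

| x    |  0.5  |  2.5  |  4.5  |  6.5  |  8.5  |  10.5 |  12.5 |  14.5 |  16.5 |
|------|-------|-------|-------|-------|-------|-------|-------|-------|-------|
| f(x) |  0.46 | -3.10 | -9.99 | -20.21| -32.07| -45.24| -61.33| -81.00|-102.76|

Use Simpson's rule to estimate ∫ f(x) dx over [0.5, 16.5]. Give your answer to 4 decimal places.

h = 2, n = 8.
(h/3)·[y₀ + 4y₁ + 2y₂ + 4y₃ + 2y₄ + 4y₅ + 2y₆ + 4y₇ + y₈] = 0.666667·(-907.28) = -604.8533.

-604.8533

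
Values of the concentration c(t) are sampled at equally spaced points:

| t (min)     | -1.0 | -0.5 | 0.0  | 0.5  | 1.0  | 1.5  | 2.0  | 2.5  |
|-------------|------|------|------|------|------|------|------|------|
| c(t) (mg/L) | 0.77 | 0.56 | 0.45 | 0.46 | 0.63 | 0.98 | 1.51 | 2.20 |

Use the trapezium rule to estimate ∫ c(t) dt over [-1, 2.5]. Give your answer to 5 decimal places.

h = 0.5, n = 7.
(h/2)·[y₀ + 2y₁ + 2y₂ + 2y₃ + 2y₄ + 2y₅ + 2y₆ + y₇] = 0.25·(12.15) = 3.03750.

3.03750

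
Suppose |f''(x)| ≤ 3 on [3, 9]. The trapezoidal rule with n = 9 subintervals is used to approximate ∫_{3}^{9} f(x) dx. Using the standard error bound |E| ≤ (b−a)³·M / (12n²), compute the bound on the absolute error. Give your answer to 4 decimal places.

0.6667

|E| ≤ (6)³·3 / (12·9²) = 648/972 = 0.6667.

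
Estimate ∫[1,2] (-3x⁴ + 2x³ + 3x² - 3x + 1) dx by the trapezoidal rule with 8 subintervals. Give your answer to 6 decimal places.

-7.678101

h = (2 − 1)/8 = 0.125.
Nodes x₀,…,x₈ = 1, 1.125, 1.25, 1.375, 1.5, 1.625, 1.75, 1.875, 2.
f(x) = -3x⁴ + 2x³ + 3x² - 3x + 1: f₀=0, f₁=-0.535888671875, f₂=-1.48046875, f₃=-2.977294921875, f₄=-5.1875, f₅=-8.289794921875, f₆=-12.48046875, f₇=-17.973388671875, f₈=-25.
(h/2)·[f₀ + 2f₁ + 2f₂ + 2f₃ + 2f₄ + 2f₅ + 2f₆ + 2f₇ + f₈] = 0.0625·(-122.849609375) = -7.678101.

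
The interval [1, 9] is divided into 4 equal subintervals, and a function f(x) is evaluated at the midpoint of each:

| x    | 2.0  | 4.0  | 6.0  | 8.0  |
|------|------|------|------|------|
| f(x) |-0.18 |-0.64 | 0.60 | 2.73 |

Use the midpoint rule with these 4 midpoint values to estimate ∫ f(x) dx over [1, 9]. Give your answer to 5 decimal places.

h = 2, n = 4.
h·[y(m₁) + y(m₂) + y(m₃) + y(m₄)] = 2·(2.51) = 5.02000.

5.02000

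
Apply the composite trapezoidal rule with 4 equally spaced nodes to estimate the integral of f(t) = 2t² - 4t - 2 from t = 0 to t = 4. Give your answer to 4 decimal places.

5.0370

h = (4 − 0)/3 = 1.333333.
Nodes t₀,…,t₃ = 0, 1.333333, 2.666667, 4.
f(t) = 2t² - 4t - 2: f₀=-2, f₁=-3.777778, f₂=1.555556, f₃=14.
(h/2)·[f₀ + 2f₁ + 2f₂ + f₃] = 0.666667·(7.555556) = 5.0370.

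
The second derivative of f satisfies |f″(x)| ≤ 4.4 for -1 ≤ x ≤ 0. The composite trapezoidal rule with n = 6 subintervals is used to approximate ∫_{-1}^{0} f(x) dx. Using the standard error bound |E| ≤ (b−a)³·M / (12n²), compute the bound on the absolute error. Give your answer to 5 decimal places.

|E| ≤ (1)³·4.4 / (12·6²) = 4.4/432 = 0.01019.

0.01019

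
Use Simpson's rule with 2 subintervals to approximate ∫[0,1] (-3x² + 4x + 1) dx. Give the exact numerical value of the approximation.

h = (1 − 0)/2 = 0.5.
Nodes x₀,…,x₂ = 0, 0.5, 1.
f(x) = -3x² + 4x + 1: f₀=1, f₁=2.25, f₂=2.
(h/3)·[f₀ + 4f₁ + f₂] = 0.166667·(12) = 2.

2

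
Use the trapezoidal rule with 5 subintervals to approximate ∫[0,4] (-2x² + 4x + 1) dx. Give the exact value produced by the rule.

-7.52

h = (4 − 0)/5 = 0.8.
Nodes x₀,…,x₅ = 0, 0.8, 1.6, 2.4, 3.2, 4.
f(x) = -2x² + 4x + 1: f₀=1, f₁=2.92, f₂=2.28, f₃=-0.92, f₄=-6.68, f₅=-15.
(h/2)·[f₀ + 2f₁ + 2f₂ + 2f₃ + 2f₄ + f₅] = 0.4·(-18.8) = -7.52.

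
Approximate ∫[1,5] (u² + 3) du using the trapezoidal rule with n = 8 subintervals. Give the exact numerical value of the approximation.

53.5

h = (5 − 1)/8 = 0.5.
Nodes u₀,…,u₈ = 1, 1.5, 2, 2.5, 3, 3.5, 4, 4.5, 5.
f(u) = u² + 3: f₀=4, f₁=5.25, f₂=7, f₃=9.25, f₄=12, f₅=15.25, f₆=19, f₇=23.25, f₈=28.
(h/2)·[f₀ + 2f₁ + 2f₂ + 2f₃ + 2f₄ + 2f₅ + 2f₆ + 2f₇ + f₈] = 0.25·(214) = 53.5.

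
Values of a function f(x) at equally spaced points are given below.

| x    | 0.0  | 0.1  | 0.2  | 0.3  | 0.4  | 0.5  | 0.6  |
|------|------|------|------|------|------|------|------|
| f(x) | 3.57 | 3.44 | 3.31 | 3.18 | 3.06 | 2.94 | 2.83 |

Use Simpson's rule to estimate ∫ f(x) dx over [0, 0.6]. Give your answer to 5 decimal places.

h = 0.1, n = 6.
(h/3)·[y₀ + 4y₁ + 2y₂ + 4y₃ + 2y₄ + 4y₅ + y₆] = 0.033333·(57.38) = 1.91267.

1.91267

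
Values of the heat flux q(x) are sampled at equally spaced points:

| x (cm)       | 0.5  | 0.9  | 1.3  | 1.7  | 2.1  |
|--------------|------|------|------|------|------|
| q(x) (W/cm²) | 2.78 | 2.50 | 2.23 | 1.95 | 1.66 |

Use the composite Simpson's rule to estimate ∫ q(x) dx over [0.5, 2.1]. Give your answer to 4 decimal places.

h = 0.4, n = 4.
(h/3)·[y₀ + 4y₁ + 2y₂ + 4y₃ + y₄] = 0.133333·(26.70) = 3.5600.

3.5600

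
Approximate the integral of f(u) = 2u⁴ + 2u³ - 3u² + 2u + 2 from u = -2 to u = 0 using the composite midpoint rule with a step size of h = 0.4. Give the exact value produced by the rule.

h = (0 − (-2))/5 = 0.4.
Midpoints m₁,…,m₅ = -1.8, -1.4, -1, -0.6, -0.2.
f(m₁)=-1.9888, f(m₂)=-4.4848, f(m₃)=-3, f(m₄)=-0.4528, f(m₅)=1.4672.
h·[f(m₁) + f(m₂) + f(m₃) + f(m₄) + f(m₅)] = 0.4·(-8.4592) = -3.38368.

-3.38368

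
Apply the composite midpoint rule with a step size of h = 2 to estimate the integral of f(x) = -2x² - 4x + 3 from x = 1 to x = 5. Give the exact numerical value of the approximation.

h = (5 − 1)/2 = 2.
Midpoints m₁,…,m₂ = 2, 4.
f(m₁)=-13, f(m₂)=-45.
h·[f(m₁) + f(m₂)] = 2·(-58) = -116.

-116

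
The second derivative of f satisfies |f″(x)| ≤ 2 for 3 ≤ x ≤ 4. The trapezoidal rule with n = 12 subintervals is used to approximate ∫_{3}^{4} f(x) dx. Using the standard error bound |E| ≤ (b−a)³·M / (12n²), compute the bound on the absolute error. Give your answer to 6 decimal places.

0.001157

|E| ≤ (1)³·2 / (12·12²) = 2/1728 = 0.001157.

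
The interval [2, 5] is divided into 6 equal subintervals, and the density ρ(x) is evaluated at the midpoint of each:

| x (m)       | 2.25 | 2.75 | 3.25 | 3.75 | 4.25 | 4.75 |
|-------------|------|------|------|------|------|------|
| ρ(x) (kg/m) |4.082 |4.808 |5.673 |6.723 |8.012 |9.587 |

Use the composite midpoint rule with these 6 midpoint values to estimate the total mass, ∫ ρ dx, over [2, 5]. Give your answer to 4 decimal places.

19.4425

h = 0.5, n = 6.
h·[y(m₁) + y(m₂) + y(m₃) + y(m₄) + y(m₅) + y(m₆)] = 0.5·(38.885) = 19.4425.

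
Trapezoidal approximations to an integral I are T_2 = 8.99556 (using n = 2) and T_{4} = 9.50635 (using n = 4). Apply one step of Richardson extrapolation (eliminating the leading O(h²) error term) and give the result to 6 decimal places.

9.676613

R = (4·T_{4} − T_2) / 3 = (4·9.50635 − 8.99556)/3 = (29.02984)/3 = 9.676613.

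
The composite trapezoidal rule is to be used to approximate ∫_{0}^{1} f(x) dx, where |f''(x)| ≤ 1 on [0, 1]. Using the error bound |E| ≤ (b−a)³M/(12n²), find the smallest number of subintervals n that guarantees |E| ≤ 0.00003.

53

Need 1/(12n²) ≤ 0.00003.
n² ≥ 1/(12·0.00003) = 2777.78 ⇒ n ≥ 52.7046, so the smallest n is 53.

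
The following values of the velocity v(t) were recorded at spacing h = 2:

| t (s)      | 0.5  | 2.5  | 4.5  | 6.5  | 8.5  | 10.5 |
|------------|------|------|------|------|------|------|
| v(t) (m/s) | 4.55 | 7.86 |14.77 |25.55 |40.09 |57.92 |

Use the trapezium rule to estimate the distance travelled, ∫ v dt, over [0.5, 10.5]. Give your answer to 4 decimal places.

239.0100

h = 2, n = 5.
(h/2)·[y₀ + 2y₁ + 2y₂ + 2y₃ + 2y₄ + y₅] = 1·(239.01) = 239.0100.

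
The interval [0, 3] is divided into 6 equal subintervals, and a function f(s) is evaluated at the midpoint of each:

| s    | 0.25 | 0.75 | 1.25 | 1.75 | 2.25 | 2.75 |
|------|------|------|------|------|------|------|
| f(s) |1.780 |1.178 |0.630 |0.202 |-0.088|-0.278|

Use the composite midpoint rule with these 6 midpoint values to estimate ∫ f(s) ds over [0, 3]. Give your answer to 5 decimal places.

1.71200

h = 0.5, n = 6.
h·[y(m₁) + y(m₂) + y(m₃) + y(m₄) + y(m₅) + y(m₆)] = 0.5·(3.424) = 1.71200.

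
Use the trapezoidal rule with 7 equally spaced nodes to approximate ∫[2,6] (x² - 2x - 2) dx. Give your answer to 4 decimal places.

h = (6 − 2)/6 = 0.666667.
Nodes x₀,…,x₆ = 2, 2.666667, 3.333333, 4, 4.666667, 5.333333, 6.
f(x) = x² - 2x - 2: f₀=-2, f₁=-0.222222, f₂=2.444444, f₃=6, f₄=10.444444, f₅=15.777778, f₆=22.
(h/2)·[f₀ + 2f₁ + 2f₂ + 2f₃ + 2f₄ + 2f₅ + f₆] = 0.333333·(88.888889) = 29.6296.

29.6296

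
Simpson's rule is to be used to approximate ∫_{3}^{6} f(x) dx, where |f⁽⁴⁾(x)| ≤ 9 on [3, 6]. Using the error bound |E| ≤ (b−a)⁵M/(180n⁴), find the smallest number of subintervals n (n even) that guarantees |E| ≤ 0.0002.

16

Need 2187/(180n⁴) ≤ 0.0002.
n⁴ ≥ 2187/(180·0.0002) = 60750 ⇒ n ≥ 15.6995, so the smallest even n is 16. (n must be even for Simpson's rule.)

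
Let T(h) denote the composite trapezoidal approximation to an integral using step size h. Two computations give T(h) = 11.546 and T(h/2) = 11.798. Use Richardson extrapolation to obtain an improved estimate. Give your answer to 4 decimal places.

11.8820

R = (4·T(h/2) − T(h)) / 3 = (4·11.798 − 11.546)/3 = (35.646)/3 = 11.8820.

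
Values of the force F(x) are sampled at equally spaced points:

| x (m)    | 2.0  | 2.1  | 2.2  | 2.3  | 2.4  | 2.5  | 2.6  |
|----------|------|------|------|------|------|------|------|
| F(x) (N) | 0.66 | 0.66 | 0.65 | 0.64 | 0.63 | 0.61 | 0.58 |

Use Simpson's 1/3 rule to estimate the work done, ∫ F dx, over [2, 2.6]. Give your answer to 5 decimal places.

h = 0.1, n = 6.
(h/3)·[y₀ + 4y₁ + 2y₂ + 4y₃ + 2y₄ + 4y₅ + y₆] = 0.033333·(11.44) = 0.38133.

0.38133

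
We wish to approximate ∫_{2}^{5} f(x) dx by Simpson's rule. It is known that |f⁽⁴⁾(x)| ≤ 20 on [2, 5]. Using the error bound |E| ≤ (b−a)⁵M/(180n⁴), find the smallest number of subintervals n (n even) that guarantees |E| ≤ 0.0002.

20

Need 4860/(180n⁴) ≤ 0.0002.
n⁴ ≥ 4860/(180·0.0002) = 135000 ⇒ n ≥ 19.1683, so the smallest even n is 20. (n must be even for Simpson's rule.)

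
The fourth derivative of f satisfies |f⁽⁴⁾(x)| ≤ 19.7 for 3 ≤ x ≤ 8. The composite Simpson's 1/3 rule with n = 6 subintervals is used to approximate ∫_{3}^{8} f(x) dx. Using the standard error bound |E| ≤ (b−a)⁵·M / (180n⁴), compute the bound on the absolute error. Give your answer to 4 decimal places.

|E| ≤ (5)⁵·19.7 / (180·6⁴) = 61562.5/233280 = 0.2639.

0.2639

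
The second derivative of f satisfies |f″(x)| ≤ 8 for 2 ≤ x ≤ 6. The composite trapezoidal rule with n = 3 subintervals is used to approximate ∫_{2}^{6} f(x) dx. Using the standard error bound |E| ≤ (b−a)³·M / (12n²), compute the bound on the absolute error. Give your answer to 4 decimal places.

4.7407

|E| ≤ (4)³·8 / (12·3²) = 512/108 = 4.7407.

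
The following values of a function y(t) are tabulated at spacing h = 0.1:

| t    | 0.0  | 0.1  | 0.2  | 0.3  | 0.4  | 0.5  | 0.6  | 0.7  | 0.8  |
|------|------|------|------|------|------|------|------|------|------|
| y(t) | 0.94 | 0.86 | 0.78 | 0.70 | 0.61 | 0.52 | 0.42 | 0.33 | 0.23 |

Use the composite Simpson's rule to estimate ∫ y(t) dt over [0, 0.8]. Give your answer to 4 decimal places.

h = 0.1, n = 8.
(h/3)·[y₀ + 4y₁ + 2y₂ + 4y₃ + 2y₄ + 4y₅ + 2y₆ + 4y₇ + y₈] = 0.033333·(14.43) = 0.4810.

0.4810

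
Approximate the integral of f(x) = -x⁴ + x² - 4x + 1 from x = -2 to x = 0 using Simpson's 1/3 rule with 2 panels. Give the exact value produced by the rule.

h = (0 − (-2))/2 = 1.
Nodes x₀,…,x₂ = -2, -1, 0.
f(x) = -x⁴ + x² - 4x + 1: f₀=-3, f₁=5, f₂=1.
(h/3)·[f₀ + 4f₁ + f₂] = 0.333333·(18) = 6.

6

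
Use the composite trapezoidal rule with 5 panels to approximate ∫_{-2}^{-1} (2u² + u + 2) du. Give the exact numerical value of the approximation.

5.18

h = (-1 − (-2))/5 = 0.2.
Nodes u₀,…,u₅ = -2, -1.8, -1.6, -1.4, -1.2, -1.
f(u) = 2u² + u + 2: f₀=8, f₁=6.68, f₂=5.52, f₃=4.52, f₄=3.68, f₅=3.
(h/2)·[f₀ + 2f₁ + 2f₂ + 2f₃ + 2f₄ + f₅] = 0.1·(51.8) = 5.18.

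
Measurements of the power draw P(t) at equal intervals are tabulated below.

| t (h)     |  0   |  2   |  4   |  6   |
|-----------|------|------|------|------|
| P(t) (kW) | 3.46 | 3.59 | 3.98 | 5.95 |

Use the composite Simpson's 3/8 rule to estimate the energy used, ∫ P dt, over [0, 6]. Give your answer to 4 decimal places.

24.0900

h = 2, n = 3.
(3h/8)·[y₀ + 3y₁ + 3y₂ + y₃] = 0.75·(32.12) = 24.0900.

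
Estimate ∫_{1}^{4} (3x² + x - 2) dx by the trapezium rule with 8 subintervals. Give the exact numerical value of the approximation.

64.7109375

h = (4 − 1)/8 = 0.375.
Nodes x₀,…,x₈ = 1, 1.375, 1.75, 2.125, 2.5, 2.875, 3.25, 3.625, 4.
f(x) = 3x² + x - 2: f₀=2, f₁=5.046875, f₂=8.9375, f₃=13.671875, f₄=19.25, f₅=25.671875, f₆=32.9375, f₇=41.046875, f₈=50.
(h/2)·[f₀ + 2f₁ + 2f₂ + 2f₃ + 2f₄ + 2f₅ + 2f₆ + 2f₇ + f₈] = 0.1875·(345.125) = 64.7109375.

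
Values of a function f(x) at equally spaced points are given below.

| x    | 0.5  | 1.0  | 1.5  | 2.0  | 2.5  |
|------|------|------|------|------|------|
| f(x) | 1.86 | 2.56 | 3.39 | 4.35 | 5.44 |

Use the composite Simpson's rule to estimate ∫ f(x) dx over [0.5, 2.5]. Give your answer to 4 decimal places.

6.9533

h = 0.5, n = 4.
(h/3)·[y₀ + 4y₁ + 2y₂ + 4y₃ + y₄] = 0.166667·(41.72) = 6.9533.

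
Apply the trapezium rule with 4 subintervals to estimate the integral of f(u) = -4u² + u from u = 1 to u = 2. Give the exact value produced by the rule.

h = (2 − 1)/4 = 0.25.
Nodes u₀,…,u₄ = 1, 1.25, 1.5, 1.75, 2.
f(u) = -4u² + u: f₀=-3, f₁=-5, f₂=-7.5, f₃=-10.5, f₄=-14.
(h/2)·[f₀ + 2f₁ + 2f₂ + 2f₃ + f₄] = 0.125·(-63) = -7.875.

-7.875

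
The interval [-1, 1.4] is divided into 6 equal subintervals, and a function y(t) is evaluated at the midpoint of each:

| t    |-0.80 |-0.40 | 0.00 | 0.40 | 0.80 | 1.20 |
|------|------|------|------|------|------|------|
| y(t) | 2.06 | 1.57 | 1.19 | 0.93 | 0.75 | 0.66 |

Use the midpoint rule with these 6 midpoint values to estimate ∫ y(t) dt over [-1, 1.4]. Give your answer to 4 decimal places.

h = 0.4, n = 6.
h·[y(m₁) + y(m₂) + y(m₃) + y(m₄) + y(m₅) + y(m₆)] = 0.4·(7.16) = 2.8640.

2.8640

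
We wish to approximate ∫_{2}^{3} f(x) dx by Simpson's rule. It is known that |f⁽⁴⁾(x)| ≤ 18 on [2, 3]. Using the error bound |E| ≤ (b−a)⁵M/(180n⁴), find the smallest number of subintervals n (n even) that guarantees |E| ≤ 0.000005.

Need 18/(180n⁴) ≤ 0.000005.
n⁴ ≥ 18/(180·0.000005) = 20000 ⇒ n ≥ 11.8921, so the smallest even n is 12. (n must be even for Simpson's rule.)

12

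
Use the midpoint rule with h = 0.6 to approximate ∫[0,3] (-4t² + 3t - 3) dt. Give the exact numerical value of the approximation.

-31.14

h = (3 − 0)/5 = 0.6.
Midpoints m₁,…,m₅ = 0.3, 0.9, 1.5, 2.1, 2.7.
f(m₁)=-2.46, f(m₂)=-3.54, f(m₃)=-7.5, f(m₄)=-14.34, f(m₅)=-24.06.
h·[f(m₁) + f(m₂) + f(m₃) + f(m₄) + f(m₅)] = 0.6·(-51.9) = -31.14.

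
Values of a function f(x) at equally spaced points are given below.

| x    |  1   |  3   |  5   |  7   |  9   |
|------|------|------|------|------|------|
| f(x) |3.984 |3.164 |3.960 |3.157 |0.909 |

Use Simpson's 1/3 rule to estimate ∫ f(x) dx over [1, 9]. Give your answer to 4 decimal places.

h = 2, n = 4.
(h/3)·[y₀ + 4y₁ + 2y₂ + 4y₃ + y₄] = 0.666667·(38.097) = 25.3980.

25.3980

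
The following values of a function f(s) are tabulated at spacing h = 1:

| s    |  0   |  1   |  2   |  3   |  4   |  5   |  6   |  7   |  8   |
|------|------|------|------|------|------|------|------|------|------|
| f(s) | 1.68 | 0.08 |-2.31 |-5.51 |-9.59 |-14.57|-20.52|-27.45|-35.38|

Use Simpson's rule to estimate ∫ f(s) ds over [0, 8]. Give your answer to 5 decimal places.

-96.11333

h = 1, n = 8.
(h/3)·[y₀ + 4y₁ + 2y₂ + 4y₃ + 2y₄ + 4y₅ + 2y₆ + 4y₇ + y₈] = 0.333333·(-288.34) = -96.11333.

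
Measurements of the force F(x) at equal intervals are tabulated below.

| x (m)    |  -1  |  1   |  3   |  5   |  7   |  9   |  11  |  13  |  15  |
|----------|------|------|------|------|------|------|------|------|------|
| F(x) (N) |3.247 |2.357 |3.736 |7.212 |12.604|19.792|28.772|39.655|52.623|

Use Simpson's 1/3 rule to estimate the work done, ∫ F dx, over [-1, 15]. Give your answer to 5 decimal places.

h = 2, n = 8.
(h/3)·[y₀ + 4y₁ + 2y₂ + 4y₃ + 2y₄ + 4y₅ + 2y₆ + 4y₇ + y₈] = 0.666667·(422.158) = 281.43867.

281.43867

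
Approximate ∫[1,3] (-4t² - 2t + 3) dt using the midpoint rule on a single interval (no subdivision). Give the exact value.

-34

M = (b−a)·f(2) = 2·(-17) = -34.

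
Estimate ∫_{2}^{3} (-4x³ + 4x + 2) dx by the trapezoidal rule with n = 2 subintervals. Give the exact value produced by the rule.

h = (3 − 2)/2 = 0.5.
Nodes x₀,…,x₂ = 2, 2.5, 3.
f(x) = -4x³ + 4x + 2: f₀=-22, f₁=-50.5, f₂=-94.
(h/2)·[f₀ + 2f₁ + f₂] = 0.25·(-217) = -54.25.

-54.25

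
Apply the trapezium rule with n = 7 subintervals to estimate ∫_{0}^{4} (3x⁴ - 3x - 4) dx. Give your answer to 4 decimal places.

h = (4 − 0)/7 = 0.571429.
Nodes x₀,…,x₇ = 0, 0.571429, 1.142857, 1.714286, 2.285714, 2.857143, 3.428571, 4.
f(x) = 3x⁴ - 3x - 4: f₀=-4, f₁=-5.394419, f₂=-2.310704, f₃=16.766347, f₄=71.028738, f₅=187.345273, f₆=400.261558, f₇=752.
(h/2)·[f₀ + 2f₁ + 2f₂ + 2f₃ + 2f₄ + 2f₅ + 2f₆ + f₇] = 0.285714·(2083.393586) = 595.2553.

595.2553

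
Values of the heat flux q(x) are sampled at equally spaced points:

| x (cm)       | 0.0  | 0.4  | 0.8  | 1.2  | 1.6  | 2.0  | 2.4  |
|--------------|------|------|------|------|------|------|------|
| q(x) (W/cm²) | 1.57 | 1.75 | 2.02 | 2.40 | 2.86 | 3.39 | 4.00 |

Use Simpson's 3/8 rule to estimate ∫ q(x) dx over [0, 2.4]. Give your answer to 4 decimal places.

6.0645

h = 0.4, n = 6.
(3h/8)·[y₀ + 3y₁ + 3y₂ + 2y₃ + 3y₄ + 3y₅ + y₆] = 0.15·(40.43) = 6.0645.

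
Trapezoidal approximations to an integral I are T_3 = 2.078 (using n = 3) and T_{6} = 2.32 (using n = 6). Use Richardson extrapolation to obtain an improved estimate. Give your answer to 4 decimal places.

R = (4·T_{6} − T_3) / 3 = (4·2.32 − 2.078)/3 = (7.202)/3 = 2.4007.

2.4007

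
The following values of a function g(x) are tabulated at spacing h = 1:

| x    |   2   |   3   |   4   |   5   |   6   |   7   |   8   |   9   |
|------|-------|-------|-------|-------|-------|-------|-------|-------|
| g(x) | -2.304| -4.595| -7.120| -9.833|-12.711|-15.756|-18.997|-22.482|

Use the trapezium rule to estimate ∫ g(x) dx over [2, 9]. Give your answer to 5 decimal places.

h = 1, n = 7.
(h/2)·[y₀ + 2y₁ + 2y₂ + 2y₃ + 2y₄ + 2y₅ + 2y₆ + y₇] = 0.5·(-162.810) = -81.40500.

-81.40500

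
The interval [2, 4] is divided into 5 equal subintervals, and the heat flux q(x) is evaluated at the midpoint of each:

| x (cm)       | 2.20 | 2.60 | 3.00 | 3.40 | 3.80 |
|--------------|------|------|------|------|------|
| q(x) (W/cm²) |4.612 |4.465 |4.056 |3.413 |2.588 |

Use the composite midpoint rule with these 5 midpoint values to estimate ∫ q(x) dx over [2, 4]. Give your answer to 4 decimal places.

h = 0.4, n = 5.
h·[y(m₁) + y(m₂) + y(m₃) + y(m₄) + y(m₅)] = 0.4·(19.134) = 7.6536.

7.6536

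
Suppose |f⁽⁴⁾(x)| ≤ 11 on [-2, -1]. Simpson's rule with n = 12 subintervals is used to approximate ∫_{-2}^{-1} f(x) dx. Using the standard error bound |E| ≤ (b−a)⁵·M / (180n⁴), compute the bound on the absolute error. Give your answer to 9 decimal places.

|E| ≤ (1)⁵·11 / (180·12⁴) = 11/3732480 = 0.000002947.

0.000002947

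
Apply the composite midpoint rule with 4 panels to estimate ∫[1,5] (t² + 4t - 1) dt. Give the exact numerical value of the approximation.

85

h = (5 − 1)/4 = 1.
Midpoints m₁,…,m₄ = 1.5, 2.5, 3.5, 4.5.
f(m₁)=7.25, f(m₂)=15.25, f(m₃)=25.25, f(m₄)=37.25.
h·[f(m₁) + f(m₂) + f(m₃) + f(m₄)] = 1·(85) = 85.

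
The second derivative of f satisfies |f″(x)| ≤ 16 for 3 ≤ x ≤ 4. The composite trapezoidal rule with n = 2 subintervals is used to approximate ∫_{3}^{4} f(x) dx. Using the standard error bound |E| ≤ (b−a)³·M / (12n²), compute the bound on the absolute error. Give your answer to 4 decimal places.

0.3333

|E| ≤ (1)³·16 / (12·2²) = 16/48 = 0.3333.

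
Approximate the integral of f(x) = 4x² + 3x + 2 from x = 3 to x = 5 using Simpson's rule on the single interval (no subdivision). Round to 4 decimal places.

158.6667

S = (b−a)/6 · [f(3) + 4f(4) + f(5)] = 0.333333·[47 + 4·78 + 117] = 158.6667.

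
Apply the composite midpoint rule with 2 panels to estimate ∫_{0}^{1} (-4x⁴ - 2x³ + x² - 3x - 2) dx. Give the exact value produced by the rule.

h = (1 − 0)/2 = 0.5.
Midpoints m₁,…,m₂ = 0.25, 0.75.
f(m₁)=-2.734375, f(m₂)=-5.796875.
h·[f(m₁) + f(m₂)] = 0.5·(-8.53125) = -4.265625.

-4.265625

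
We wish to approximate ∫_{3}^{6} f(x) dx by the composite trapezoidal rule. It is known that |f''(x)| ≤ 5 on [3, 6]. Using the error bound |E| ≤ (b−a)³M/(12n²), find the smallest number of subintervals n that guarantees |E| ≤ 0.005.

48

Need 135/(12n²) ≤ 0.005.
n² ≥ 135/(12·0.005) = 2250 ⇒ n ≥ 47.4342, so the smallest n is 48.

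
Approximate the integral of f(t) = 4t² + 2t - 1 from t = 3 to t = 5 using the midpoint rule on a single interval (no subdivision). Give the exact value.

142

M = (b−a)·f(4) = 2·(71) = 142.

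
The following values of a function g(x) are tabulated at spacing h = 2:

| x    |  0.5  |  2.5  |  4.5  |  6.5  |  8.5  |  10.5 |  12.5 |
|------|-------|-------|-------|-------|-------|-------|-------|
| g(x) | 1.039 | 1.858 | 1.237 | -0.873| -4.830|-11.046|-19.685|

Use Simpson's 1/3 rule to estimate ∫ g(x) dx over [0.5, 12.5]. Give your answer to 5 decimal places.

h = 2, n = 6.
(h/3)·[y₀ + 4y₁ + 2y₂ + 4y₃ + 2y₄ + 4y₅ + y₆] = 0.666667·(-66.076) = -44.05067.

-44.05067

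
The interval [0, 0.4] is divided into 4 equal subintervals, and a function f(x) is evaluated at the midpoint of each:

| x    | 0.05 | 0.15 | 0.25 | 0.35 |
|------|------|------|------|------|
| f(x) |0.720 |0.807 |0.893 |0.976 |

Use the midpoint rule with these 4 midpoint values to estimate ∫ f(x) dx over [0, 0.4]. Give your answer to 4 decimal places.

0.3396

h = 0.1, n = 4.
h·[y(m₁) + y(m₂) + y(m₃) + y(m₄)] = 0.1·(3.396) = 0.3396.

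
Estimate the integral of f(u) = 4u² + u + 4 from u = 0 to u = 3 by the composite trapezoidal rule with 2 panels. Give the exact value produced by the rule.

h = (3 − 0)/2 = 1.5.
Nodes u₀,…,u₂ = 0, 1.5, 3.
f(u) = 4u² + u + 4: f₀=4, f₁=14.5, f₂=43.
(h/2)·[f₀ + 2f₁ + f₂] = 0.75·(76) = 57.

57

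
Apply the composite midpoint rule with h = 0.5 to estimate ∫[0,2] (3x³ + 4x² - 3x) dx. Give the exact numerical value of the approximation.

16.125

h = (2 − 0)/4 = 0.5.
Midpoints m₁,…,m₄ = 0.25, 0.75, 1.25, 1.75.
f(m₁)=-0.453125, f(m₂)=1.265625, f(m₃)=8.359375, f(m₄)=23.078125.
h·[f(m₁) + f(m₂) + f(m₃) + f(m₄)] = 0.5·(32.25) = 16.125.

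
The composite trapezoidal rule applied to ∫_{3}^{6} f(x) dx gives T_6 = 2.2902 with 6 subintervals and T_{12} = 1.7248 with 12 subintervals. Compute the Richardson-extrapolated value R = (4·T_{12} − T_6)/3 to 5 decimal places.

1.53633

R = (4·T_{12} − T_6) / 3 = (4·1.7248 − 2.2902)/3 = (4.6090)/3 = 1.53633.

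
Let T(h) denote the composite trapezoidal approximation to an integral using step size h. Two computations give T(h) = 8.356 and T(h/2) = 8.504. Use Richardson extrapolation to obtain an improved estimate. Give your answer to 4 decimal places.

R = (4·T(h/2) − T(h)) / 3 = (4·8.504 − 8.356)/3 = (25.660)/3 = 8.5533.

8.5533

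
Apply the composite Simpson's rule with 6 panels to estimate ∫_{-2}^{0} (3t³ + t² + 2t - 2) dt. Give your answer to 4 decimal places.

h = (0 − (-2))/6 = 0.333333.
Nodes t₀,…,t₆ = -2, -1.666667, -1.333333, -1, -0.666667, -0.333333, 0.
f(t) = 3t³ + t² + 2t - 2: f₀=-26, f₁=-16.444444, f₂=-10, f₃=-6, f₄=-3.777778, f₅=-2.666667, f₆=-2.
(h/3)·[f₀ + 4f₁ + 2f₂ + 4f₃ + 2f₄ + 4f₅ + f₆] = 0.111111·(-156) = -17.3333.

-17.3333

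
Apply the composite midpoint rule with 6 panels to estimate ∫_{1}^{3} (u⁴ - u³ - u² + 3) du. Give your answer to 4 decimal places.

25.3822

h = (3 − 1)/6 = 0.333333.
Midpoints m₁,…,m₆ = 1.166667, 1.5, 1.833333, 2.166667, 2.5, 2.833333.
f(m₁)=1.903549, f(m₂)=2.4375, f(m₃)=4.773920, f(m₄)=10.172068, f(m₅)=20.1875, f(m₆)=36.672068.
h·[f(m₁) + f(m₂) + f(m₃) + f(m₄) + f(m₅) + f(m₆)] = 0.333333·(76.146605) = 25.3822.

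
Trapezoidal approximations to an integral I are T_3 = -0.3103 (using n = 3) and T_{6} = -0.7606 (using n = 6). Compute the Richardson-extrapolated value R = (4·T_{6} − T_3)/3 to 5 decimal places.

-0.91070

R = (4·T_{6} − T_3) / 3 = (4·(-0.7606) − (-0.3103))/3 = (-2.7321)/3 = -0.91070.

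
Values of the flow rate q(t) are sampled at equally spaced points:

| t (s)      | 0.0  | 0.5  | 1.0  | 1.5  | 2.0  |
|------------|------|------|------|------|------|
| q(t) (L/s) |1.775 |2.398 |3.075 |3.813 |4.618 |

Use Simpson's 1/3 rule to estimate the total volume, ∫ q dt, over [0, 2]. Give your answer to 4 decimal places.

6.2312

h = 0.5, n = 4.
(h/3)·[y₀ + 4y₁ + 2y₂ + 4y₃ + y₄] = 0.166667·(37.387) = 6.2312.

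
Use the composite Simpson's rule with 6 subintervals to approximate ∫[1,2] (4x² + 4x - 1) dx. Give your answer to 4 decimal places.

14.3333

h = (2 − 1)/6 = 0.166667.
Nodes x₀,…,x₆ = 1, 1.166667, 1.333333, 1.5, 1.666667, 1.833333, 2.
f(x) = 4x² + 4x - 1: f₀=7, f₁=9.111111, f₂=11.444444, f₃=14, f₄=16.777778, f₅=19.777778, f₆=23.
(h/3)·[f₀ + 4f₁ + 2f₂ + 4f₃ + 2f₄ + 4f₅ + f₆] = 0.055556·(258) = 14.3333.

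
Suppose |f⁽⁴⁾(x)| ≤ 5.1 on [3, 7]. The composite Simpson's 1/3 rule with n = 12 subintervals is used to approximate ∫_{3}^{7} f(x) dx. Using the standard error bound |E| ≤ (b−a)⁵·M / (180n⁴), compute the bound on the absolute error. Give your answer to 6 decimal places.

0.001399

|E| ≤ (4)⁵·5.1 / (180·12⁴) = 5222.4/3732480 = 0.001399.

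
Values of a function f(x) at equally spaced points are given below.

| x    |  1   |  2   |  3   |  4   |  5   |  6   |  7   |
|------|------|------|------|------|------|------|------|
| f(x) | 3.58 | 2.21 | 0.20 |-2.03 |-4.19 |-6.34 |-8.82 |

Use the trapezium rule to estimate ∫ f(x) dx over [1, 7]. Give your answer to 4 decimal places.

h = 1, n = 6.
(h/2)·[y₀ + 2y₁ + 2y₂ + 2y₃ + 2y₄ + 2y₅ + y₆] = 0.5·(-25.54) = -12.7700.

-12.7700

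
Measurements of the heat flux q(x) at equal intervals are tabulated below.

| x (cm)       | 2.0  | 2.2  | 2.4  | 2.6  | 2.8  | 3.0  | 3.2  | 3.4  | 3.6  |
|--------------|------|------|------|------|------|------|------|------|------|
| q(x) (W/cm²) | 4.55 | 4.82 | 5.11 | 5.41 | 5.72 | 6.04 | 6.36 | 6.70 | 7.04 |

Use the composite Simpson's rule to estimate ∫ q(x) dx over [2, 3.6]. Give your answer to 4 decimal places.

h = 0.2, n = 8.
(h/3)·[y₀ + 4y₁ + 2y₂ + 4y₃ + 2y₄ + 4y₅ + 2y₆ + 4y₇ + y₈] = 0.066667·(137.85) = 9.1900.

9.1900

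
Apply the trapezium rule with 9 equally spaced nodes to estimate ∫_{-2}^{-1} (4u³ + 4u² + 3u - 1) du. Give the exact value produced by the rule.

h = (-1 − (-2))/8 = 0.125.
Nodes u₀,…,u₈ = -2, -1.875, -1.75, -1.625, -1.5, -1.375, -1.25, -1.125, -1.
f(u) = 4u³ + 4u² + 3u - 1: f₀=-23, f₁=-18.9296875, f₂=-15.4375, f₃=-12.4765625, f₄=-10, f₅=-7.9609375, f₆=-6.3125, f₇=-5.0078125, f₈=-4.
(h/2)·[f₀ + 2f₁ + 2f₂ + 2f₃ + 2f₄ + 2f₅ + 2f₆ + 2f₇ + f₈] = 0.0625·(-179.25) = -11.203125.

-11.203125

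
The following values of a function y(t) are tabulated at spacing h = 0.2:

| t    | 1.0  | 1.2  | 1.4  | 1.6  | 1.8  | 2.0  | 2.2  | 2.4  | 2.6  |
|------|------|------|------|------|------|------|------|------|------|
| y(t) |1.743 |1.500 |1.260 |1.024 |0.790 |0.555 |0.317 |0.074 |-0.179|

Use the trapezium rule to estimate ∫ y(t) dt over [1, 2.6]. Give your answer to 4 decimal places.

1.2604

h = 0.2, n = 8.
(h/2)·[y₀ + 2y₁ + 2y₂ + 2y₃ + 2y₄ + 2y₅ + 2y₆ + 2y₇ + y₈] = 0.1·(12.604) = 1.2604.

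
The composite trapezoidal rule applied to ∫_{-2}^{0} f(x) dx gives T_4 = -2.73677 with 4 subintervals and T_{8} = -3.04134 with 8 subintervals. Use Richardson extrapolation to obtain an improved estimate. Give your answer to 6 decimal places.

-3.142863

R = (4·T_{8} − T_4) / 3 = (4·(-3.04134) − (-2.73677))/3 = (-9.42859)/3 = -3.142863.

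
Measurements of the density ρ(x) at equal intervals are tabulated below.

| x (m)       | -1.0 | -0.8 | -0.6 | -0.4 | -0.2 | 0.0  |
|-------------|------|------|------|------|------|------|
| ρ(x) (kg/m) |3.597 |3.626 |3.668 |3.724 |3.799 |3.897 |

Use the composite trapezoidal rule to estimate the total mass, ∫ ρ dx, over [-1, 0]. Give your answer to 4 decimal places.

h = 0.2, n = 5.
(h/2)·[y₀ + 2y₁ + 2y₂ + 2y₃ + 2y₄ + y₅] = 0.1·(37.128) = 3.7128.

3.7128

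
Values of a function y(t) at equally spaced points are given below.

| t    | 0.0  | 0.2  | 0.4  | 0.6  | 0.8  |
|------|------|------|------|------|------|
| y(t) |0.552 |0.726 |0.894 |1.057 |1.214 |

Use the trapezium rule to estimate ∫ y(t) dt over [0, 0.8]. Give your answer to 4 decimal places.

0.7120

h = 0.2, n = 4.
(h/2)·[y₀ + 2y₁ + 2y₂ + 2y₃ + y₄] = 0.1·(7.120) = 0.7120.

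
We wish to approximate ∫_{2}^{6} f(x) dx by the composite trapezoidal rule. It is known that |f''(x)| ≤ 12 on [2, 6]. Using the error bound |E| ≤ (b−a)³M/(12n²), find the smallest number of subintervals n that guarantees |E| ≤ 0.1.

Need 768/(12n²) ≤ 0.1.
n² ≥ 768/(12·0.1) = 640 ⇒ n ≥ 25.2982, so the smallest n is 26.

26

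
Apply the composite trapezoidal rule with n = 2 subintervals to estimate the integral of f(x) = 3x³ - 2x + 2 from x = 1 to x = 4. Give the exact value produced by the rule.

h = (4 − 1)/2 = 1.5.
Nodes x₀,…,x₂ = 1, 2.5, 4.
f(x) = 3x³ - 2x + 2: f₀=3, f₁=43.875, f₂=186.
(h/2)·[f₀ + 2f₁ + f₂] = 0.75·(276.75) = 207.5625.

207.5625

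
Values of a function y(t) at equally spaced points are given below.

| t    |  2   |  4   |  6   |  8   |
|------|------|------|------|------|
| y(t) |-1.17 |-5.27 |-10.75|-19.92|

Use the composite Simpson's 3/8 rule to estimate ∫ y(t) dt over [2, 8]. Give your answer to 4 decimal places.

h = 2, n = 3.
(3h/8)·[y₀ + 3y₁ + 3y₂ + y₃] = 0.75·(-69.15) = -51.8625.

-51.8625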